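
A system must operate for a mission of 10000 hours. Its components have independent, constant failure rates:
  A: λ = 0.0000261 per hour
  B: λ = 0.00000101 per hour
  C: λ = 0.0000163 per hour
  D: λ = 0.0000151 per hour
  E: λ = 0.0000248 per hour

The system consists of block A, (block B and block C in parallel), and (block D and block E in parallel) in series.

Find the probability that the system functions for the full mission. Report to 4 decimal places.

R(A) = exp(−0.0000261 × 10000) = 0.770281
R(B) = exp(−0.00000101 × 10000) = 0.989951
R(C) = exp(−0.0000163 × 10000) = 0.849591
R(D) = exp(−0.0000151 × 10000) = 0.859848
R(E) = exp(−0.0000248 × 10000) = 0.780360
Parallel (B and C): 1 − (1 − 0.989951)(1 − 0.849591) = 0.998489
Parallel (D and E): 1 − (1 − 0.859848)(1 − 0.780360) = 0.969217
Series (A, [0.998489], and [0.969217]): 0.770281 × 0.998489 × 0.969217 = 0.7454

0.7454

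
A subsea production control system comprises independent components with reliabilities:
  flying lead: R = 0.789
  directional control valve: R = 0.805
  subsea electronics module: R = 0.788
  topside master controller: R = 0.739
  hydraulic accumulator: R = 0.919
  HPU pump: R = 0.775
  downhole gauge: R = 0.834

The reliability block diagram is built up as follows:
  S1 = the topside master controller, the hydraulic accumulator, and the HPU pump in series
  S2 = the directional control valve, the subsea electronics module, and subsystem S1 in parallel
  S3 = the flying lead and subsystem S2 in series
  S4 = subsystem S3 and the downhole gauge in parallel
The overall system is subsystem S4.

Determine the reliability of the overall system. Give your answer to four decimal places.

Series (topside master controller, hydraulic accumulator, and HPU pump): 0.739000 × 0.919000 × 0.775000 = 0.526334
Parallel (directional control valve, subsea electronics module, and [0.526334]): 1 − (1 − 0.805000)(1 − 0.788000)(1 − 0.526334) = 0.980419
Series (flying lead and [0.980419]): 0.789000 × 0.980419 = 0.773551
Parallel ([0.773551] and downhole gauge): 1 − (1 − 0.773551)(1 − 0.834000) = 0.9624

0.9624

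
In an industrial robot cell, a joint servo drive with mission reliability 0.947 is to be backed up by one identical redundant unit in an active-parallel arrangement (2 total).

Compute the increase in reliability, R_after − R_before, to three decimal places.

0.050

R_before = 0.947
R_after = 1 − (1 − 0.947)^2 = 0.997
ΔR = 0.997 − 0.947 = 0.050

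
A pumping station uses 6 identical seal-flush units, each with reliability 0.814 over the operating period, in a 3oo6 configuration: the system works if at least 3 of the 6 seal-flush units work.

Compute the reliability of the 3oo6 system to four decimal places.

R = Σ_{i=3}^{6} C(6,i) p^i (1−p)^{6−i} with p = 0.814
C(6,3)·0.814^3·0.186^3 = 0.069413
C(6,4)·0.814^4·0.186^2 = 0.227832
C(6,5)·0.814^5·0.186^1 = 0.398829
C(6,6)·0.814^6·0.186^0 = 0.290902
Sum = 0.9870

0.9870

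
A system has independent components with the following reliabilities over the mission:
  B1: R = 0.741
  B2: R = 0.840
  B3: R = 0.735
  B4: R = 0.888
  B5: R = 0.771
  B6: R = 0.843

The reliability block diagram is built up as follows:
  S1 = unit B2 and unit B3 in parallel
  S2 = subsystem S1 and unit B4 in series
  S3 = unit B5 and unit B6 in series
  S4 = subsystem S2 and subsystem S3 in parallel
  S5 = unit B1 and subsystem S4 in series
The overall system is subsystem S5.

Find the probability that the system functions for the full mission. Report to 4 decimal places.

0.7022

Parallel (B2 and B3): 1 − (1 − 0.840000)(1 − 0.735000) = 0.957600
Series ([0.957600] and B4): 0.957600 × 0.888000 = 0.850349
Series (B5 and B6): 0.771000 × 0.843000 = 0.649953
Parallel ([0.850349] and [0.649953]): 1 − (1 − 0.850349)(1 − 0.649953) = 0.947615
Series (B1 and [0.947615]): 0.741000 × 0.947615 = 0.7022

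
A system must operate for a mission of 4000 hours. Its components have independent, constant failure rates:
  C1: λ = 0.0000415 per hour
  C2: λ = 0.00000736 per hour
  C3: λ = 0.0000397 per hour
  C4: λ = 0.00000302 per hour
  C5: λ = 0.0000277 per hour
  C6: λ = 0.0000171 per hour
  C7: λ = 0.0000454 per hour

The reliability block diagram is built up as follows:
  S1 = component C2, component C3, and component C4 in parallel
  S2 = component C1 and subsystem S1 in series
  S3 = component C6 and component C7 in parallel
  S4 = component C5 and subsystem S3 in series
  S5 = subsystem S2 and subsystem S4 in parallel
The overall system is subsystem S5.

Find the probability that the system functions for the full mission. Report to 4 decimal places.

0.9824

R(C1) = exp(−0.0000415 × 4000) = 0.847046
R(C2) = exp(−0.00000736 × 4000) = 0.970989
R(C3) = exp(−0.0000397 × 4000) = 0.853167
R(C4) = exp(−0.00000302 × 4000) = 0.987993
R(C5) = exp(−0.0000277 × 4000) = 0.895118
R(C6) = exp(−0.0000171 × 4000) = 0.933887
R(C7) = exp(−0.0000454 × 4000) = 0.833935
Parallel (C2, C3, and C4): 1 − (1 − 0.970989)(1 − 0.853167)(1 − 0.987993) = 0.999949
Series (C1 and [0.999949]): 0.847046 × 0.999949 = 0.847003
Parallel (C6 and C7): 1 − (1 − 0.933887)(1 − 0.833935) = 0.989021
Series (C5 and [0.989021]): 0.895118 × 0.989021 = 0.885290
Parallel ([0.847003] and [0.885290]): 1 − (1 − 0.847003)(1 − 0.885290) = 0.9824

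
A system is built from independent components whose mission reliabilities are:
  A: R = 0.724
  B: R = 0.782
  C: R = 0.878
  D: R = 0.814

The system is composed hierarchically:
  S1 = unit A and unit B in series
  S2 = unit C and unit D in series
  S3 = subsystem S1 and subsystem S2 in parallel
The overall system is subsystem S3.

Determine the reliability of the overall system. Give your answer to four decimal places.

Series (A and B): 0.724000 × 0.782000 = 0.566168
Series (C and D): 0.878000 × 0.814000 = 0.714692
Parallel ([0.566168] and [0.714692]): 1 − (1 − 0.566168)(1 − 0.714692) = 0.8762

0.8762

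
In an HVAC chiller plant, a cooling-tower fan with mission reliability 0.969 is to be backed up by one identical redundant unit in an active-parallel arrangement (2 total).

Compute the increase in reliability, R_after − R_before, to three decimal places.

R_before = 0.969
R_after = 1 − (1 − 0.969)^2 = 0.999
ΔR = 0.999 − 0.969 = 0.030

0.030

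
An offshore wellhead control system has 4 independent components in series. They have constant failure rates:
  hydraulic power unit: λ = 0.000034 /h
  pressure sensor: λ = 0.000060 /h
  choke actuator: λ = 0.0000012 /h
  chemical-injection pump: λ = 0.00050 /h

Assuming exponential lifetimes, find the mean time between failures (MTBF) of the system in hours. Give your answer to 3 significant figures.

1680

Series of exponential components: λ_sys = Σ λ_i
λ_sys = 0.000034 + 0.000060 + 0.0000012 + 0.00050 = 5.9520e-04 /h
MTBF = 1 / λ_sys = 1680 h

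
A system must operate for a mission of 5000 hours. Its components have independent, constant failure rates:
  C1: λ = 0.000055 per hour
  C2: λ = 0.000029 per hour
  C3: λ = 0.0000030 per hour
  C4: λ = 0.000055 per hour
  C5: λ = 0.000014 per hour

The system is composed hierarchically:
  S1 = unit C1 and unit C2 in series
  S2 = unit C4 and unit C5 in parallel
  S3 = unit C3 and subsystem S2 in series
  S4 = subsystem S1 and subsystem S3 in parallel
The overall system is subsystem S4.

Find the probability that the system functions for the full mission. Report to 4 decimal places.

R(C1) = exp(−0.000055 × 5000) = 0.759572
R(C2) = exp(−0.000029 × 5000) = 0.865022
R(C3) = exp(−0.0000030 × 5000) = 0.985112
R(C4) = exp(−0.000055 × 5000) = 0.759572
R(C5) = exp(−0.000014 × 5000) = 0.932394
Series (C1 and C2): 0.759572 × 0.865022 = 0.657046
Parallel (C4 and C5): 1 − (1 − 0.759572)(1 − 0.932394) = 0.983746
Series (C3 and [0.983746]): 0.985112 × 0.983746 = 0.969100
Parallel ([0.657046] and [0.969100]): 1 − (1 − 0.657046)(1 − 0.969100) = 0.9894

0.9894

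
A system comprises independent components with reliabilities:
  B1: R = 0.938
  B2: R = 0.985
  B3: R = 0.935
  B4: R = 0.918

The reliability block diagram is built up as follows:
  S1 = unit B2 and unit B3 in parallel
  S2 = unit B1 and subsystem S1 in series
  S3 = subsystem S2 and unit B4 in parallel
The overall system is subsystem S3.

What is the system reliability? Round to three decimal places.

Parallel (B2 and B3): 1 − (1 − 0.98500)(1 − 0.93500) = 0.99903
Series (B1 and [0.99903]): 0.93800 × 0.99903 = 0.93709
Parallel ([0.93709] and B4): 1 − (1 − 0.93709)(1 − 0.91800) = 0.995

0.995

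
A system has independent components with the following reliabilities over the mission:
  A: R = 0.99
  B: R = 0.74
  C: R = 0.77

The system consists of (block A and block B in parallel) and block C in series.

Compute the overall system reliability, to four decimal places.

Parallel (A and B): 1 − (1 − 0.990000)(1 − 0.740000) = 0.997400
Series ([0.997400] and C): 0.997400 × 0.770000 = 0.7680

0.7680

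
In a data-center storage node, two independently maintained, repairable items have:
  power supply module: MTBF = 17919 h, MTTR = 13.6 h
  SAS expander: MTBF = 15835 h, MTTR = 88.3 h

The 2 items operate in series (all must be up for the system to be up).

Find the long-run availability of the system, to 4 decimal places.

A(power supply module) = MTBF/(MTBF+MTTR) = 17919/(17919+13.6) = 0.999242
A(SAS expander) = MTBF/(MTBF+MTTR) = 15835/(15835+88.3) = 0.994455
Series availability: 0.999242 × 0.994455 = 0.9937

0.9937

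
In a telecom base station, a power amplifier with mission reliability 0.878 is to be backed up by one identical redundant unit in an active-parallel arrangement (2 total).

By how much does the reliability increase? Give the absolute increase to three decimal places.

R_before = 0.878
R_after = 1 − (1 − 0.878)^2 = 0.985
ΔR = 0.985 − 0.878 = 0.107

0.107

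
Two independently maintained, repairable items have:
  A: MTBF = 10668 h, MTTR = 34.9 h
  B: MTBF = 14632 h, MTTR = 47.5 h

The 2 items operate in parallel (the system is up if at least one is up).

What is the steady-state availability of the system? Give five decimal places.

0.99999

A(A) = MTBF/(MTBF+MTTR) = 10668/(10668+34.9) = 0.996739
A(B) = MTBF/(MTBF+MTTR) = 14632/(14632+47.5) = 0.996764
Parallel availability: 1 − (1 − 0.996739)(1 − 0.996764) = 0.99999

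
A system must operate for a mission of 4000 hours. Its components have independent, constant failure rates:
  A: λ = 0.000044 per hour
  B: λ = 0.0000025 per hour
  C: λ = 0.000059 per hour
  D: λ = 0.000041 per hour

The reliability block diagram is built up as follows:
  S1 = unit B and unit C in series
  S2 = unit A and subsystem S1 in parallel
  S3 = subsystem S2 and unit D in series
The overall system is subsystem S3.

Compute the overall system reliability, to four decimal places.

0.8189

R(A) = exp(−0.000044 × 4000) = 0.838618
R(B) = exp(−0.0000025 × 4000) = 0.990050
R(C) = exp(−0.000059 × 4000) = 0.789781
R(D) = exp(−0.000041 × 4000) = 0.848742
Series (B and C): 0.990050 × 0.789781 = 0.781923
Parallel (A and [0.781923]): 1 − (1 − 0.838618)(1 − 0.781923) = 0.964806
Series ([0.964806] and D): 0.964806 × 0.848742 = 0.8189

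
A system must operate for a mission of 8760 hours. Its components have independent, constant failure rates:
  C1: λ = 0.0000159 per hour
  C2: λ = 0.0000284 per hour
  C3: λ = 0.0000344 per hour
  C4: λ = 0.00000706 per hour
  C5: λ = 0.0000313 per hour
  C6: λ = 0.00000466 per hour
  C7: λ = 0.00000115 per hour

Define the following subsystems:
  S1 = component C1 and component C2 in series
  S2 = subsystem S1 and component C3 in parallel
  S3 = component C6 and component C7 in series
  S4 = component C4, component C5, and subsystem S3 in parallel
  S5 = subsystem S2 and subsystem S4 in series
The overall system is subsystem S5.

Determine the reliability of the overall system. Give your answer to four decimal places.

R(C1) = exp(−0.0000159 × 8760) = 0.869981
R(C2) = exp(−0.0000284 × 8760) = 0.779748
R(C3) = exp(−0.0000344 × 8760) = 0.739823
R(C4) = exp(−0.00000706 × 8760) = 0.940028
R(C5) = exp(−0.0000313 × 8760) = 0.760189
R(C6) = exp(−0.00000466 × 8760) = 0.960000
R(C7) = exp(−0.00000115 × 8760) = 0.989977
Series (C1 and C2): 0.869981 × 0.779748 = 0.678366
Parallel ([0.678366] and C3): 1 − (1 − 0.678366)(1 − 0.739823) = 0.916318
Series (C6 and C7): 0.960000 × 0.989977 = 0.950378
Parallel (C4, C5, and [0.950378]): 1 − (1 − 0.940028)(1 − 0.760189)(1 − 0.950378) = 0.999286
Series ([0.916318] and [0.999286]): 0.916318 × 0.999286 = 0.9157

0.9157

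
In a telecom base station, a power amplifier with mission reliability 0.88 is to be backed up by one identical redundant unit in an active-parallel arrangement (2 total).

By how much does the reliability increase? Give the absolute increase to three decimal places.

0.106

R_before = 0.88
R_after = 1 − (1 − 0.88)^2 = 0.986
ΔR = 0.986 − 0.88 = 0.106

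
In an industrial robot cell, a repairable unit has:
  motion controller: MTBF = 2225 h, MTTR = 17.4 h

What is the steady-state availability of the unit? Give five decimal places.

0.99224

A(motion controller) = MTBF/(MTBF+MTTR) = 2225/(2225+17.4) = 0.99224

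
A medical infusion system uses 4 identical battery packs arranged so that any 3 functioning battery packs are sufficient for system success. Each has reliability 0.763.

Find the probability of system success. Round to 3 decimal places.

0.760

R = Σ_{i=3}^{4} C(4,i) p^i (1−p)^{4−i} with p = 0.763
C(4,3)·0.763^3·0.237^1 = 0.42110
C(4,4)·0.763^4·0.237^0 = 0.33892
Sum = 0.760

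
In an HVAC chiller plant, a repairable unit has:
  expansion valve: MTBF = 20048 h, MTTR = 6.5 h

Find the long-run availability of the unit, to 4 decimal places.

A(expansion valve) = MTBF/(MTBF+MTTR) = 20048/(20048+6.5) = 0.9997

0.9997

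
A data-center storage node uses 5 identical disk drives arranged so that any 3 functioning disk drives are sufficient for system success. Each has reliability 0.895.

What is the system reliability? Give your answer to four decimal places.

0.9902

R = Σ_{i=3}^{5} C(5,i) p^i (1−p)^{5−i} with p = 0.895
C(5,3)·0.895^3·0.105^2 = 0.079040
C(5,4)·0.895^4·0.105^1 = 0.336862
C(5,5)·0.895^5·0.105^0 = 0.574269
Sum = 0.9902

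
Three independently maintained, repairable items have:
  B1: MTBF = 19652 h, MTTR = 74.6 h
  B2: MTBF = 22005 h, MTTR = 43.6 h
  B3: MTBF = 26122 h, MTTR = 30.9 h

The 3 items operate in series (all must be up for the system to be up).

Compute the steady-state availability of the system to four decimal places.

A(B1) = MTBF/(MTBF+MTTR) = 19652/(19652+74.6) = 0.996218
A(B2) = MTBF/(MTBF+MTTR) = 22005/(22005+43.6) = 0.998023
A(B3) = MTBF/(MTBF+MTTR) = 26122/(26122+30.9) = 0.998818
Series availability: 0.996218 × 0.998023 × 0.998818 = 0.9931

0.9931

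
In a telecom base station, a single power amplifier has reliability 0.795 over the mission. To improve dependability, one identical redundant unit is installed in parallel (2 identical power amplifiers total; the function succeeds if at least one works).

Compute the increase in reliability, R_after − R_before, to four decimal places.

R_before = 0.795
R_after = 1 − (1 − 0.795)^2 = 0.9580
ΔR = 0.9580 − 0.795 = 0.1630

0.1630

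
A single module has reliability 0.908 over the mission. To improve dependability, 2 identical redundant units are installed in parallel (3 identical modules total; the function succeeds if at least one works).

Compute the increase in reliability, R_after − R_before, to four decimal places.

R_before = 0.908
R_after = 1 − (1 − 0.908)^3 = 0.9992
ΔR = 0.9992 − 0.908 = 0.0912

0.0912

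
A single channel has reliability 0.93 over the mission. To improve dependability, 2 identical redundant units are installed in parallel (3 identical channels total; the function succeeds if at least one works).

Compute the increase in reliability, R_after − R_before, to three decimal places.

R_before = 0.93
R_after = 1 − (1 − 0.93)^3 = 1.000
ΔR = 1.000 − 0.93 = 0.070

0.070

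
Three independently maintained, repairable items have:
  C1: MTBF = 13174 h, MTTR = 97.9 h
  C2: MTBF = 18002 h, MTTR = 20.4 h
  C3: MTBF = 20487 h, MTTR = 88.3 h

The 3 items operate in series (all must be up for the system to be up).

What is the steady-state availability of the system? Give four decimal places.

0.9872

A(C1) = MTBF/(MTBF+MTTR) = 13174/(13174+97.9) = 0.992624
A(C2) = MTBF/(MTBF+MTTR) = 18002/(18002+20.4) = 0.998868
A(C3) = MTBF/(MTBF+MTTR) = 20487/(20487+88.3) = 0.995708
Series availability: 0.992624 × 0.998868 × 0.995708 = 0.9872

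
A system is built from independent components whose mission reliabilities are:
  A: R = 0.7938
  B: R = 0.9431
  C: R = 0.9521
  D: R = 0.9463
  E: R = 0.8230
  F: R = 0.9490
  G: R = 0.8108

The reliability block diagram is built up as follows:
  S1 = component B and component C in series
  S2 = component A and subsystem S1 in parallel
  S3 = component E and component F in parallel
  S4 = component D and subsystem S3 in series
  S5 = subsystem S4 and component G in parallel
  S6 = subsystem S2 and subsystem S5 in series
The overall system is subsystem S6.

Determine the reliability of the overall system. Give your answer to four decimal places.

Series (B and C): 0.943100 × 0.952100 = 0.897926
Parallel (A and [0.897926]): 1 − (1 − 0.793800)(1 − 0.897926) = 0.978952
Parallel (E and F): 1 − (1 − 0.823000)(1 − 0.949000) = 0.990973
Series (D and [0.990973]): 0.946300 × 0.990973 = 0.937758
Parallel ([0.937758] and G): 1 − (1 − 0.937758)(1 − 0.810800) = 0.988224
Series ([0.978952] and [0.988224]): 0.978952 × 0.988224 = 0.9674

0.9674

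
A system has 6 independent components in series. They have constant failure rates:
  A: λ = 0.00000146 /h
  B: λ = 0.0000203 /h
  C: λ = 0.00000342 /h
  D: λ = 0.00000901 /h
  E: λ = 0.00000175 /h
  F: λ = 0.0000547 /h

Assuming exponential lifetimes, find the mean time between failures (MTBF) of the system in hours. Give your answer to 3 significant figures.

11000

Series of exponential components: λ_sys = Σ λ_i
λ_sys = 0.00000146 + 0.0000203 + 0.00000342 + 0.00000901 + 0.00000175 + 0.0000547 = 9.0640e-05 /h
MTBF = 1 / λ_sys = 11000 h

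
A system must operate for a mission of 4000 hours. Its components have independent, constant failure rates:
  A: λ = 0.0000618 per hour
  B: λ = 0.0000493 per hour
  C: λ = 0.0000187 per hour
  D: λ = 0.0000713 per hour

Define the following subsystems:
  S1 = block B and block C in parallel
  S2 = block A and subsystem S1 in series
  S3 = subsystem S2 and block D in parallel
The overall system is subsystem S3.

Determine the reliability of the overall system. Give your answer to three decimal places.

R(A) = exp(−0.0000618 × 4000) = 0.78098
R(B) = exp(−0.0000493 × 4000) = 0.82103
R(C) = exp(−0.0000187 × 4000) = 0.92793
R(D) = exp(−0.0000713 × 4000) = 0.75186
Parallel (B and C): 1 − (1 − 0.82103)(1 − 0.92793) = 0.98710
Series (A and [0.98710]): 0.78098 × 0.98710 = 0.77091
Parallel ([0.77091] and D): 1 − (1 − 0.77091)(1 − 0.75186) = 0.943

0.943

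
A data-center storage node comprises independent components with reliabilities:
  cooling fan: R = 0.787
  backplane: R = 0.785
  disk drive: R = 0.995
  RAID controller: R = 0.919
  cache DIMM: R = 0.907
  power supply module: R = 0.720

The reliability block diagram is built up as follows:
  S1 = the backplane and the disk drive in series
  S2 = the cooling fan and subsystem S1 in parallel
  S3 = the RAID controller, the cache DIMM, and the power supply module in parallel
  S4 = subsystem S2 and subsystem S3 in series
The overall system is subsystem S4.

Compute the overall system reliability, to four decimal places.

Series (backplane and disk drive): 0.785000 × 0.995000 = 0.781075
Parallel (cooling fan and [0.781075]): 1 − (1 − 0.787000)(1 − 0.781075) = 0.953369
Parallel (RAID controller, cache DIMM, and power supply module): 1 − (1 − 0.919000)(1 − 0.907000)(1 − 0.720000) = 0.997891
Series ([0.953369] and [0.997891]): 0.953369 × 0.997891 = 0.9514

0.9514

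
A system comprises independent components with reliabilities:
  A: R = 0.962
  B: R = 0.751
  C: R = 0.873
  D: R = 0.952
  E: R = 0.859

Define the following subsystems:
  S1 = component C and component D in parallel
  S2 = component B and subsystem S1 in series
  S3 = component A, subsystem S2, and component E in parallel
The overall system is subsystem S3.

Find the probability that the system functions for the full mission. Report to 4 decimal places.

0.9986

Parallel (C and D): 1 − (1 − 0.873000)(1 − 0.952000) = 0.993904
Series (B and [0.993904]): 0.751000 × 0.993904 = 0.746422
Parallel (A, [0.746422], and E): 1 − (1 − 0.962000)(1 − 0.746422)(1 − 0.859000) = 0.9986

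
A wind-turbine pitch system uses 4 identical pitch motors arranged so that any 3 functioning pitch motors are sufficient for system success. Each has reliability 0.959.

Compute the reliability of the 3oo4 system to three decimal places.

R = Σ_{i=3}^{4} C(4,i) p^i (1−p)^{4−i} with p = 0.959
C(4,3)·0.959^3·0.041^1 = 0.14464
C(4,4)·0.959^4·0.041^0 = 0.84581
Sum = 0.990

0.990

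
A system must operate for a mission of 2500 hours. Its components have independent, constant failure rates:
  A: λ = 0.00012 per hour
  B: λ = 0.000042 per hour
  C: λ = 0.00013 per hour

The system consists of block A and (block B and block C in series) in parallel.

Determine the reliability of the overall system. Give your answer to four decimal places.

R(A) = exp(−0.00012 × 2500) = 0.740818
R(B) = exp(−0.000042 × 2500) = 0.900325
R(C) = exp(−0.00013 × 2500) = 0.722527
Series (B and C): 0.900325 × 0.722527 = 0.650509
Parallel (A and [0.650509]): 1 − (1 − 0.740818)(1 − 0.650509) = 0.9094

0.9094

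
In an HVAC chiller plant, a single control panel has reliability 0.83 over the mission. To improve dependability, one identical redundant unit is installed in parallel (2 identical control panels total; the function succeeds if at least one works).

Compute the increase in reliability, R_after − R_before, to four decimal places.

0.1411

R_before = 0.83
R_after = 1 − (1 − 0.83)^2 = 0.9711
ΔR = 0.9711 − 0.83 = 0.1411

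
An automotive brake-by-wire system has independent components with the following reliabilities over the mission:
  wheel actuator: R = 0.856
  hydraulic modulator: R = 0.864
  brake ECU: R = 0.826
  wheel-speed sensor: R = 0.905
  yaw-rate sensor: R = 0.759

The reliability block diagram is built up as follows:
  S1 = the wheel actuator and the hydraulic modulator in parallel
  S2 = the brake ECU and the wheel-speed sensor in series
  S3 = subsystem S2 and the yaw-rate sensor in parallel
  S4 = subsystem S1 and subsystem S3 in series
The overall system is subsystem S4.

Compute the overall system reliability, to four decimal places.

0.9208

Parallel (wheel actuator and hydraulic modulator): 1 − (1 − 0.856000)(1 − 0.864000) = 0.980416
Series (brake ECU and wheel-speed sensor): 0.826000 × 0.905000 = 0.747530
Parallel ([0.747530] and yaw-rate sensor): 1 − (1 − 0.747530)(1 − 0.759000) = 0.939155
Series ([0.980416] and [0.939155]): 0.980416 × 0.939155 = 0.9208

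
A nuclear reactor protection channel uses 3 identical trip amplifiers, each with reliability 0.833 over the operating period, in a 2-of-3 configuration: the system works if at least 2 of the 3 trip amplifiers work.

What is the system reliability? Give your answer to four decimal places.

R = Σ_{i=2}^{3} C(3,i) p^i (1−p)^{3−i} with p = 0.833
C(3,2)·0.833^2·0.167^1 = 0.347638
C(3,3)·0.833^3·0.167^0 = 0.578010
Sum = 0.9256

0.9256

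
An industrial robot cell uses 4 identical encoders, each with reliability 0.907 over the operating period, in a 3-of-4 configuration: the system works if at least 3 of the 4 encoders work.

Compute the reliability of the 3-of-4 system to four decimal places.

R = Σ_{i=3}^{4} C(4,i) p^i (1−p)^{4−i} with p = 0.907
C(4,3)·0.907^3·0.093^1 = 0.277565
C(4,4)·0.907^4·0.093^0 = 0.676751
Sum = 0.9543

0.9543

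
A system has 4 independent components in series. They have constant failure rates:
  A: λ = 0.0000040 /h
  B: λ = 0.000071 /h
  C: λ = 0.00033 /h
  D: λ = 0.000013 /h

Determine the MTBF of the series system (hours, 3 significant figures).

2390

Series of exponential components: λ_sys = Σ λ_i
λ_sys = 0.0000040 + 0.000071 + 0.00033 + 0.000013 = 4.1800e-04 /h
MTBF = 1 / λ_sys = 2390 h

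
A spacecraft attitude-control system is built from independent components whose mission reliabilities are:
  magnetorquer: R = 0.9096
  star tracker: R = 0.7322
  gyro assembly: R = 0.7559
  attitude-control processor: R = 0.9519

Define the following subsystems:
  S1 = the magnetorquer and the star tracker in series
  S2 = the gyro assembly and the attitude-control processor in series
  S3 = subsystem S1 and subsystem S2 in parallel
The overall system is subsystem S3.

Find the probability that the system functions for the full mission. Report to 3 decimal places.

Series (magnetorquer and star tracker): 0.90960 × 0.73220 = 0.66601
Series (gyro assembly and attitude-control processor): 0.75590 × 0.95190 = 0.71954
Parallel ([0.66601] and [0.71954]): 1 − (1 − 0.66601)(1 − 0.71954) = 0.906

0.906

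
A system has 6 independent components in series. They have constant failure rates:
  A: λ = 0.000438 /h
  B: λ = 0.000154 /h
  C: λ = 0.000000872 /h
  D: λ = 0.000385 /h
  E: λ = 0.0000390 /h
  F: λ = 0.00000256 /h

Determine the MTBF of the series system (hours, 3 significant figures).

981

Series of exponential components: λ_sys = Σ λ_i
λ_sys = 0.000438 + 0.000154 + 0.000000872 + 0.000385 + 0.0000390 + 0.00000256 = 1.0194e-03 /h
MTBF = 1 / λ_sys = 981 h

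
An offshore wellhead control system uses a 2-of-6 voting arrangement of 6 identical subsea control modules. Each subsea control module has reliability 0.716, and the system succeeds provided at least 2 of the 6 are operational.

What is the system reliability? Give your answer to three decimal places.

R = Σ_{i=2}^{6} C(6,i) p^i (1−p)^{6−i} with p = 0.716
C(6,2)·0.716^2·0.284^4 = 0.05003
C(6,3)·0.716^3·0.284^3 = 0.16816
C(6,4)·0.716^4·0.284^2 = 0.31797
C(6,5)·0.716^5·0.284^1 = 0.32065
C(6,6)·0.716^6·0.284^0 = 0.13473
Sum = 0.992

0.992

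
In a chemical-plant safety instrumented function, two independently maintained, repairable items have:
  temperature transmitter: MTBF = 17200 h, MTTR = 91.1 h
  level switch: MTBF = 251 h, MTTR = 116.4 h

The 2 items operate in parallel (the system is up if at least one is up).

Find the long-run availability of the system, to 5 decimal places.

A(temperature transmitter) = MTBF/(MTBF+MTTR) = 17200/(17200+91.1) = 0.994731
A(level switch) = MTBF/(MTBF+MTTR) = 251/(251+116.4) = 0.683179
Parallel availability: 1 − (1 − 0.994731)(1 − 0.683179) = 0.99833

0.99833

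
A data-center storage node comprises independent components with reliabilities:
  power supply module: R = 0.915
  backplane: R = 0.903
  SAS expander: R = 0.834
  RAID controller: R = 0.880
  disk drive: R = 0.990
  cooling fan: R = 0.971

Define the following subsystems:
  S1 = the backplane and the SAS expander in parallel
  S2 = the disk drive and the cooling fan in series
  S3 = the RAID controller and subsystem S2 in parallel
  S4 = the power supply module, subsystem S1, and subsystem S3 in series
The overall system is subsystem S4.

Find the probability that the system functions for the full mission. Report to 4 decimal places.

0.8961

Parallel (backplane and SAS expander): 1 − (1 − 0.903000)(1 − 0.834000) = 0.983898
Series (disk drive and cooling fan): 0.990000 × 0.971000 = 0.961290
Parallel (RAID controller and [0.961290]): 1 − (1 − 0.880000)(1 − 0.961290) = 0.995355
Series (power supply module, [0.983898], and [0.995355]): 0.915000 × 0.983898 × 0.995355 = 0.8961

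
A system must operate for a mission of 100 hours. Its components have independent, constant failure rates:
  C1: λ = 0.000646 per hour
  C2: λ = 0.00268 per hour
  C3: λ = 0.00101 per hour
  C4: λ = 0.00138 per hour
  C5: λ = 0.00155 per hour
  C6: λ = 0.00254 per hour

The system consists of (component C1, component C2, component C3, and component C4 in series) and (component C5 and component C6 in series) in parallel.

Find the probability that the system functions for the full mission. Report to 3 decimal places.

0.854

R(C1) = exp(−0.000646 × 100) = 0.93744
R(C2) = exp(−0.00268 × 100) = 0.76491
R(C3) = exp(−0.00101 × 100) = 0.90393
R(C4) = exp(−0.00138 × 100) = 0.87110
R(C5) = exp(−0.00155 × 100) = 0.85642
R(C6) = exp(−0.00254 × 100) = 0.77569
Series (C1, C2, C3, and C4): 0.93744 × 0.76491 × 0.90393 × 0.87110 = 0.56462
Series (C5 and C6): 0.85642 × 0.77569 = 0.66432
Parallel ([0.56462] and [0.66432]): 1 − (1 − 0.56462)(1 − 0.66432) = 0.854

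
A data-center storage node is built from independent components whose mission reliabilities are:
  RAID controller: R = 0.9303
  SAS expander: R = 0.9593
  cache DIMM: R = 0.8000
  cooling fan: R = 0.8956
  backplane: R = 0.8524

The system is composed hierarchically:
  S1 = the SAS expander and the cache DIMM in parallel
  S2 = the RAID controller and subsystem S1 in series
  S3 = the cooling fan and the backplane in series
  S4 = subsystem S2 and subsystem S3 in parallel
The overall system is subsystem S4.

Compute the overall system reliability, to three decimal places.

0.982

Parallel (SAS expander and cache DIMM): 1 − (1 − 0.95930)(1 − 0.80000) = 0.99186
Series (RAID controller and [0.99186]): 0.93030 × 0.99186 = 0.92273
Series (cooling fan and backplane): 0.89560 × 0.85240 = 0.76341
Parallel ([0.92273] and [0.76341]): 1 − (1 − 0.92273)(1 − 0.76341) = 0.982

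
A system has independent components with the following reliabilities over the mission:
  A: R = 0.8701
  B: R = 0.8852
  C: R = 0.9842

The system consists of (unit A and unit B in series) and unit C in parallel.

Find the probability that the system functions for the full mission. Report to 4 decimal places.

0.9964

Series (A and B): 0.870100 × 0.885200 = 0.770213
Parallel ([0.770213] and C): 1 − (1 − 0.770213)(1 − 0.984200) = 0.9964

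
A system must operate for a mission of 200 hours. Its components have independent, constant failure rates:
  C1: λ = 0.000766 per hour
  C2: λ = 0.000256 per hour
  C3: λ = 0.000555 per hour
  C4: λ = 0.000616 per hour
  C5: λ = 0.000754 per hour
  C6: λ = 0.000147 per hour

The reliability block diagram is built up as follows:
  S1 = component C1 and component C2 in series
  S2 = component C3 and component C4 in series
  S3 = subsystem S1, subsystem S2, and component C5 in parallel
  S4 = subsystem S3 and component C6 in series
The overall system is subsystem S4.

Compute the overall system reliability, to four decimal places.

0.9658

R(C1) = exp(−0.000766 × 200) = 0.857958
R(C2) = exp(−0.000256 × 200) = 0.950089
R(C3) = exp(−0.000555 × 200) = 0.894939
R(C4) = exp(−0.000616 × 200) = 0.884087
R(C5) = exp(−0.000754 × 200) = 0.860020
R(C6) = exp(−0.000147 × 200) = 0.971028
Series (C1 and C2): 0.857958 × 0.950089 = 0.815136
Series (C3 and C4): 0.894939 × 0.884087 = 0.791204
Parallel ([0.815136], [0.791204], and C5): 1 − (1 − 0.815136)(1 − 0.791204)(1 − 0.860020) = 0.994597
Series ([0.994597] and C6): 0.994597 × 0.971028 = 0.9658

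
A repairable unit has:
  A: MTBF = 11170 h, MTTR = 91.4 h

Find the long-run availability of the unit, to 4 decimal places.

A(A) = MTBF/(MTBF+MTTR) = 11170/(11170+91.4) = 0.9919

0.9919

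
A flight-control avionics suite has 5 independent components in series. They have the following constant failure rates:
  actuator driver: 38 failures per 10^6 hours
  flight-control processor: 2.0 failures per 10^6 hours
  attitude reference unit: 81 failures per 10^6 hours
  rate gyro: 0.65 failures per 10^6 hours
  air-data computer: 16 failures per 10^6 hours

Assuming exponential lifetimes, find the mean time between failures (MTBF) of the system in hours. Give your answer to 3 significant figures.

7260

Series of exponential components: λ_sys = Σ λ_i
λ_sys = 0.000038 + 0.0000020 + 0.000081 + 0.00000065 + 0.000016 = 1.3765e-04 /h
MTBF = 1 / λ_sys = 7260 h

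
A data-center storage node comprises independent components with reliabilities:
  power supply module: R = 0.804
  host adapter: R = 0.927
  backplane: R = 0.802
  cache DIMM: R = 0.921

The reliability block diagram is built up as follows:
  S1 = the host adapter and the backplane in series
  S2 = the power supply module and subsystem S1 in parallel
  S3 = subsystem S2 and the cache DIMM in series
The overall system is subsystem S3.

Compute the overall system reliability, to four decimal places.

Series (host adapter and backplane): 0.927000 × 0.802000 = 0.743454
Parallel (power supply module and [0.743454]): 1 − (1 − 0.804000)(1 − 0.743454) = 0.949717
Series ([0.949717] and cache DIMM): 0.949717 × 0.921000 = 0.8747

0.8747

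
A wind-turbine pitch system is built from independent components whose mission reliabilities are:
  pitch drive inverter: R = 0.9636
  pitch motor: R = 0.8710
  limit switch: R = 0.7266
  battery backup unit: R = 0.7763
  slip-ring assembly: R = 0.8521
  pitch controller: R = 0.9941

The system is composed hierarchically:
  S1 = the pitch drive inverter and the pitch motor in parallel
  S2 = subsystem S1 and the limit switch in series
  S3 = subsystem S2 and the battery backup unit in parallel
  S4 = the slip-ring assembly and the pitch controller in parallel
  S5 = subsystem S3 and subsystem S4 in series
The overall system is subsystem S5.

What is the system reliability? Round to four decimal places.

0.9373

Parallel (pitch drive inverter and pitch motor): 1 − (1 − 0.963600)(1 − 0.871000) = 0.995304
Series ([0.995304] and limit switch): 0.995304 × 0.726600 = 0.723188
Parallel ([0.723188] and battery backup unit): 1 − (1 − 0.723188)(1 − 0.776300) = 0.938077
Parallel (slip-ring assembly and pitch controller): 1 − (1 − 0.852100)(1 − 0.994100) = 0.999127
Series ([0.938077] and [0.999127]): 0.938077 × 0.999127 = 0.9373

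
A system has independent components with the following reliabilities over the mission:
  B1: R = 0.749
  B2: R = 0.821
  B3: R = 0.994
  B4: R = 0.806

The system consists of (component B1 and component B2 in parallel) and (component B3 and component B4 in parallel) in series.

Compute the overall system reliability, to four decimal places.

0.9540

Parallel (B1 and B2): 1 − (1 − 0.749000)(1 − 0.821000) = 0.955071
Parallel (B3 and B4): 1 − (1 − 0.994000)(1 − 0.806000) = 0.998836
Series ([0.955071] and [0.998836]): 0.955071 × 0.998836 = 0.9540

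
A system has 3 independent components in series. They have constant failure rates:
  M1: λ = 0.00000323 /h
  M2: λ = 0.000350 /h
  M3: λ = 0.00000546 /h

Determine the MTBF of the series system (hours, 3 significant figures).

2790

Series of exponential components: λ_sys = Σ λ_i
λ_sys = 0.00000323 + 0.000350 + 0.00000546 = 3.5869e-04 /h
MTBF = 1 / λ_sys = 2790 h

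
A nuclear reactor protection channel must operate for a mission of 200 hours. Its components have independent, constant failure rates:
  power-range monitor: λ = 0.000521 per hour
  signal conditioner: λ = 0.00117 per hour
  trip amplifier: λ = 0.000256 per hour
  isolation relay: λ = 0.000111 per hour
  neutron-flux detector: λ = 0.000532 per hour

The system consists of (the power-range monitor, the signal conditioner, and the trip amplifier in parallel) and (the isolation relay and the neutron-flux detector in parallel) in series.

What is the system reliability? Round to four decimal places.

R(power-range monitor) = exp(−0.000521 × 200) = 0.901045
R(signal conditioner) = exp(−0.00117 × 200) = 0.791362
R(trip amplifier) = exp(−0.000256 × 200) = 0.950089
R(isolation relay) = exp(−0.000111 × 200) = 0.978045
R(neutron-flux detector) = exp(−0.000532 × 200) = 0.899065
Parallel (power-range monitor, signal conditioner, and trip amplifier): 1 − (1 − 0.901045)(1 − 0.791362)(1 − 0.950089) = 0.998970
Parallel (isolation relay and neutron-flux detector): 1 − (1 − 0.978045)(1 − 0.899065) = 0.997784
Series ([0.998970] and [0.997784]): 0.998970 × 0.997784 = 0.9968

0.9968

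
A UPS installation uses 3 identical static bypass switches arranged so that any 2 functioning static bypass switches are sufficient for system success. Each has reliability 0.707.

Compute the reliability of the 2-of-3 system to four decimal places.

0.7928

R = Σ_{i=2}^{3} C(3,i) p^i (1−p)^{3−i} with p = 0.707
C(3,2)·0.707^2·0.293^1 = 0.439367
C(3,3)·0.707^3·0.293^0 = 0.353393
Sum = 0.7928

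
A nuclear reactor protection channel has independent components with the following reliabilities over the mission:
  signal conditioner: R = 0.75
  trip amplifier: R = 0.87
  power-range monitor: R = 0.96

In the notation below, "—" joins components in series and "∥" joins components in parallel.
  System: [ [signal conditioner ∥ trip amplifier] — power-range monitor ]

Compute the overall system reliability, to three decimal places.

0.929

Parallel (signal conditioner and trip amplifier): 1 − (1 − 0.75000)(1 − 0.87000) = 0.96750
Series ([0.96750] and power-range monitor): 0.96750 × 0.96000 = 0.929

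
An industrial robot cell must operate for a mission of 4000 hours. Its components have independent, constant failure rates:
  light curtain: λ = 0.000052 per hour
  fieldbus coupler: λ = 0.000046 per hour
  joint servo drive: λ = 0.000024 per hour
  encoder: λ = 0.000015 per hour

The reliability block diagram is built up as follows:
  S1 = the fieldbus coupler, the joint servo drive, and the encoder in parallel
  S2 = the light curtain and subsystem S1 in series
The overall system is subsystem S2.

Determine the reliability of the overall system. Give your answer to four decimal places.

0.8115

R(light curtain) = exp(−0.000052 × 4000) = 0.812207
R(fieldbus coupler) = exp(−0.000046 × 4000) = 0.831936
R(joint servo drive) = exp(−0.000024 × 4000) = 0.908464
R(encoder) = exp(−0.000015 × 4000) = 0.941765
Parallel (fieldbus coupler, joint servo drive, and encoder): 1 − (1 − 0.831936)(1 − 0.908464)(1 − 0.941765) = 0.999104
Series (light curtain and [0.999104]): 0.812207 × 0.999104 = 0.8115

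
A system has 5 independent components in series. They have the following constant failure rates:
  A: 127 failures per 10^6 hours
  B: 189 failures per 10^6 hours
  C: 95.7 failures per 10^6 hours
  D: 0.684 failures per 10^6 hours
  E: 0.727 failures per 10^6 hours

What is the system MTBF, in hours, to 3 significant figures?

Series of exponential components: λ_sys = Σ λ_i
λ_sys = 0.000127 + 0.000189 + 0.0000957 + 0.000000684 + 0.000000727 = 4.1311e-04 /h
MTBF = 1 / λ_sys = 2420 h

2420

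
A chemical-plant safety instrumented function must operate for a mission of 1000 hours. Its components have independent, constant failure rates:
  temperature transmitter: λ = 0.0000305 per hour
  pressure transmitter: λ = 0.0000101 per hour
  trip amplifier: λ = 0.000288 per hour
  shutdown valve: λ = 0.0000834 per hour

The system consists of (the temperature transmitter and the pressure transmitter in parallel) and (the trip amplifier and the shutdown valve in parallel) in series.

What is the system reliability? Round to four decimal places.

0.9797

R(temperature transmitter) = exp(−0.0000305 × 1000) = 0.969960
R(pressure transmitter) = exp(−0.0000101 × 1000) = 0.989951
R(trip amplifier) = exp(−0.000288 × 1000) = 0.749762
R(shutdown valve) = exp(−0.0000834 × 1000) = 0.919983
Parallel (temperature transmitter and pressure transmitter): 1 − (1 − 0.969960)(1 − 0.989951) = 0.999698
Parallel (trip amplifier and shutdown valve): 1 − (1 − 0.749762)(1 − 0.919983) = 0.979977
Series ([0.999698] and [0.979977]): 0.999698 × 0.979977 = 0.9797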